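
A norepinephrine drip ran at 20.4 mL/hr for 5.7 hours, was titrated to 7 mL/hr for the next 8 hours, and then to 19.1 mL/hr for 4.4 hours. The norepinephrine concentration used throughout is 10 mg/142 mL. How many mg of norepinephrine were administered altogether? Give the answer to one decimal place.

18.1 mg

Concentration = 10 mg ÷ 142 mL = 0.07042254 mg/mL
Stage 1: 20.4 mL/hr × 5.7 hr = 116.28 mL → 116.28 mL × 0.07042254 mg/mL = 8.188732 mg
Stage 2: 7 mL/hr × 8 hr = 56 mL → 56 mL × 0.07042254 mg/mL = 3.943662 mg
Stage 3: 19.1 mL/hr × 4.4 hr = 84.04 mL → 84.04 mL × 0.07042254 mg/mL = 5.91831 mg
Total = 8.188732 + 3.943662 + 5.91831 = 18.0507 mg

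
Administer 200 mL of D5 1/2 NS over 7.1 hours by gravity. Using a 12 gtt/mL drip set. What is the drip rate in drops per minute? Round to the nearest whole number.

6 gtt/min

200 mL ÷ (7.1 hr × 60 = 426 min) = 0.4694836 mL/min
0.4694836 mL/min × 12 gtt/mL = 5.633803 gtt/min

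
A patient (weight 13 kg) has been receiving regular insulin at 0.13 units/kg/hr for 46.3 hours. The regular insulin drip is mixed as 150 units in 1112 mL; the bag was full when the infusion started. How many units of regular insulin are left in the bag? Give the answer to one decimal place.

71.8 units

Dose = 0.13 units/kg/hr × 13 kg = 1.69 units/hr
Concentration = 150 units ÷ 1112 mL = 0.1348921 units/mL
Rate = 1.69 units/hr ÷ 0.1348921 units/mL = 12.52853 mL/hr
Volume infused = 12.52853 mL/hr × 46.3 hr = 580.0711 mL
Volume remaining = 1112 − 580.0711 = 531.9289 mL
Drug remaining = 531.9289 mL × 0.1348921 units/mL = 71.753 units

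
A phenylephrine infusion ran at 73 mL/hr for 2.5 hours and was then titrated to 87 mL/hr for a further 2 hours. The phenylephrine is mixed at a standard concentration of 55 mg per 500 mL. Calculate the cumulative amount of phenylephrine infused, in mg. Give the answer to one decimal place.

Concentration = 55 mg ÷ 500 mL = 0.11 mg/mL
Stage 1: 73 mL/hr × 2.5 hr = 182.5 mL → 182.5 mL × 0.11 mg/mL = 20.075 mg
Stage 2: 87 mL/hr × 2 hr = 174 mL → 174 mL × 0.11 mg/mL = 19.14 mg
Total = 20.075 + 19.14 = 39.215 mg

39.2 mg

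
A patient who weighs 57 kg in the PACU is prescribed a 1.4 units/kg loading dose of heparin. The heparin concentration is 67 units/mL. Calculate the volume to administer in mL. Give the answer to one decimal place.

Dose = 1.4 units/kg × 57 kg = 79.8 units
Volume = 79.8 units ÷ 67 units/mL = 1.191045 mL

1.2 mL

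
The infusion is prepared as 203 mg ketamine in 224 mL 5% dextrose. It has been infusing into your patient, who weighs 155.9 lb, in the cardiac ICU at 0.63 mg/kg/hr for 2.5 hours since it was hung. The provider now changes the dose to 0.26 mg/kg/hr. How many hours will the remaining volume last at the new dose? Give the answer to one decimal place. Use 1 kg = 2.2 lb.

Initial rate:
Weight = 155.9 lb ÷ 2.2 lb/kg = 70.86364 kg
Dose = 0.63 mg/kg/hr × 70.86364 kg = 44.64409 mg/hr
Concentration = 203 mg ÷ 224 mL = 0.90625 mg/mL
Rate = 44.64409 mg/hr ÷ 0.90625 mg/mL = 49.26245 mL/hr
Volume infused so far = 49.26245 mL/hr × 2.5 hr = 123.1561 mL
Volume remaining = 224 − 123.1561 = 100.8439 mL
New rate:
Dose = 0.26 mg/kg/hr × 70.86364 kg = 18.42455 mg/hr
Rate = 18.42455 mg/hr ÷ 0.90625 mg/mL = 20.33053 mL/hr
Time remaining = 100.8439 mL ÷ 20.33053 mL/hr = 4.960219 hr

5.0 hours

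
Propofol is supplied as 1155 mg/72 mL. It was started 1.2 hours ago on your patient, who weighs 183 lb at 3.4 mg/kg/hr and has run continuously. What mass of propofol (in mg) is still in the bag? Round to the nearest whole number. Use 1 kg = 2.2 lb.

816 mg

Weight = 183 lb ÷ 2.2 lb/kg = 83.18182 kg
Dose = 3.4 mg/kg/hr × 83.18182 kg = 282.8182 mg/hr
Concentration = 1155 mg ÷ 72 mL = 16.04167 mg/mL
Rate = 282.8182 mg/hr ÷ 16.04167 mg/mL = 17.63022 mL/hr
Volume infused = 17.63022 mL/hr × 1.2 hr = 21.15627 mL
Volume remaining = 72 − 21.15627 = 50.84373 mL
Drug remaining = 50.84373 mL × 16.04167 mg/mL = 815.6182 mg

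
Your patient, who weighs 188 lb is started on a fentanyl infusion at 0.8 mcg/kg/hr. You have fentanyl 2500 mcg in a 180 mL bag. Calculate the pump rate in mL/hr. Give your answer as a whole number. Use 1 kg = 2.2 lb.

Weight = 188 lb ÷ 2.2 lb/kg = 85.45455 kg
Dose = 0.8 mcg/kg/hr × 85.45455 kg = 68.36364 mcg/hr
Concentration = 2500 mcg ÷ 180 mL = 13.88889 mcg/mL
Rate = 68.36364 mcg/hr ÷ 13.88889 mcg/mL = 4.922182 mL/hr

5 mL/hr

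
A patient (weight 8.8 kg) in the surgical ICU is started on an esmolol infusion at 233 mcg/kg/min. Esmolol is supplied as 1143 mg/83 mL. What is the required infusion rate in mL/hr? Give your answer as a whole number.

Dose = 233 mcg/kg/min × 8.8 kg = 2050.4 mcg/min
2050.4 mcg/min × 60 min/hr = 123024 mcg/hr
Concentration = 1143 mg ÷ 83 mL = 13.77108 mg/mL = 13771.08 mcg/mL
Rate = 123024 mcg/hr ÷ 13771.08 mcg/mL = 8.933501 mL/hr

9 mL/hr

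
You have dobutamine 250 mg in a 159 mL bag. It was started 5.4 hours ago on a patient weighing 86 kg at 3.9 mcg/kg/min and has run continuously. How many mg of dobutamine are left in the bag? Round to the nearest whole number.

141 mg

Dose = 3.9 mcg/kg/min × 86 kg = 335.4 mcg/min
335.4 mcg/min × 60 min/hr = 20124 mcg/hr
Concentration = 250 mg ÷ 159 mL = 1.572327 mg/mL = 1572.327 mcg/mL
Rate = 20124 mcg/hr ÷ 1572.327 mcg/mL = 12.79886 mL/hr
Volume infused = 12.79886 mL/hr × 5.4 hr = 69.11387 mL
Volume remaining = 159 − 69.11387 = 89.88613 mL
Drug remaining = 89.88613 mL × 1572.327 mcg/mL = 141330.4 mcg = 141.3304 mg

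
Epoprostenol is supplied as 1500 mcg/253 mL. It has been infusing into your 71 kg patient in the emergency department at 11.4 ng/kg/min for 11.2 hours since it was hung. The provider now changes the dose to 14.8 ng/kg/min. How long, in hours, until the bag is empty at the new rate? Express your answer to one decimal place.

15.2 hours

Initial rate:
Dose = 11.4 ng/kg/min × 71 kg = 809.4 ng/min
809.4 ng/min × 60 min/hr = 48564 ng/hr
Concentration = 1500 mcg ÷ 253 mL = 5.928854 mcg/mL = 5928.854 ng/mL
Rate = 48564 ng/hr ÷ 5928.854 ng/mL = 8.191128 mL/hr
Volume infused so far = 8.191128 mL/hr × 11.2 hr = 91.74063 mL
Volume remaining = 253 − 91.74063 = 161.2594 mL
New rate:
Dose = 14.8 ng/kg/min × 71 kg = 1050.8 ng/min
1050.8 ng/min × 60 min/hr = 63048 ng/hr
Rate = 63048 ng/hr ÷ 5928.854 ng/mL = 10.6341 mL/hr
Time remaining = 161.2594 mL ÷ 10.6341 mL/hr = 15.16437 hr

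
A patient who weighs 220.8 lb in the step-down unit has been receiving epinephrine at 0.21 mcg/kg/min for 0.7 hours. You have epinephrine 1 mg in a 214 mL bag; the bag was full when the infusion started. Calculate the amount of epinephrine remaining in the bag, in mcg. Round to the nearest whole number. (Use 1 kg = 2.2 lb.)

Weight = 220.8 lb ÷ 2.2 lb/kg = 100.3636 kg
Dose = 0.21 mcg/kg/min × 100.3636 kg = 21.07636 mcg/min
21.07636 mcg/min × 60 min/hr = 1264.582 mcg/hr
Concentration = 1 mg ÷ 214 mL = 0.004672897 mg/mL = 4.672897 mcg/mL
Rate = 1264.582 mcg/hr ÷ 4.672897 mcg/mL = 270.6205 mL/hr
Volume infused = 270.6205 mL/hr × 0.7 hr = 189.4344 mL
Volume remaining = 214 − 189.4344 = 24.56564 mL
Drug remaining = 24.56564 mL × 4.672897 mcg/mL = 114.7927 mcg

115 mcg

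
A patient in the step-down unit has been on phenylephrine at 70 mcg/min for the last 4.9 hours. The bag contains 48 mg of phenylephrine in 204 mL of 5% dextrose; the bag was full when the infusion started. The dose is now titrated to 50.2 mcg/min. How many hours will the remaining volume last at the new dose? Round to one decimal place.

Initial rate:
70 mcg/min × 60 min/hr = 4200 mcg/hr
Concentration = 48 mg ÷ 204 mL = 0.2352941 mg/mL = 235.2941 mcg/mL
Rate = 4200 mcg/hr ÷ 235.2941 mcg/mL = 17.85 mL/hr
Volume infused so far = 17.85 mL/hr × 4.9 hr = 87.465 mL
Volume remaining = 204 − 87.465 = 116.535 mL
New rate:
50.2 mcg/min × 60 min/hr = 3012 mcg/hr
Rate = 3012 mcg/hr ÷ 235.2941 mcg/mL = 12.801 mL/hr
Time remaining = 116.535 mL ÷ 12.801 mL/hr = 9.103586 hr

9.1 hours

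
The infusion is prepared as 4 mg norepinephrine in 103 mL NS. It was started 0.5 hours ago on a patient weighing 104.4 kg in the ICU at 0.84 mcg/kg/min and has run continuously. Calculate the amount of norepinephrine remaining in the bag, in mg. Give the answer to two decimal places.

1.37 mg

Dose = 0.84 mcg/kg/min × 104.4 kg = 87.696 mcg/min
87.696 mcg/min × 60 min/hr = 5261.76 mcg/hr
Concentration = 4 mg ÷ 103 mL = 0.03883495 mg/mL = 38.83495 mcg/mL
Rate = 5261.76 mcg/hr ÷ 38.83495 mcg/mL = 135.4903 mL/hr
Volume infused = 135.4903 mL/hr × 0.5 hr = 67.74516 mL
Volume remaining = 103 − 67.74516 = 35.25484 mL
Drug remaining = 35.25484 mL × 38.83495 mcg/mL = 1369.12 mcg = 1.36912 mg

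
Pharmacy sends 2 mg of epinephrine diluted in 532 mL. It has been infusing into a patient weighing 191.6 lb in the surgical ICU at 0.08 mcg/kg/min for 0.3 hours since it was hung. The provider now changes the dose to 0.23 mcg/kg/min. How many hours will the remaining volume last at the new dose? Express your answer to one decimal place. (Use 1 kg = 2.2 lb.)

Initial rate:
Weight = 191.6 lb ÷ 2.2 lb/kg = 87.09091 kg
Dose = 0.08 mcg/kg/min × 87.09091 kg = 6.967273 mcg/min
6.967273 mcg/min × 60 min/hr = 418.0364 mcg/hr
Concentration = 2 mg ÷ 532 mL = 0.003759398 mg/mL = 3.759398 mcg/mL
Rate = 418.0364 mcg/hr ÷ 3.759398 mcg/mL = 111.1977 mL/hr
Volume infused so far = 111.1977 mL/hr × 0.3 hr = 33.3593 mL
Volume remaining = 532 − 33.3593 = 498.6407 mL
New rate:
Dose = 0.23 mcg/kg/min × 87.09091 kg = 20.03091 mcg/min
20.03091 mcg/min × 60 min/hr = 1201.855 mcg/hr
Rate = 1201.855 mcg/hr ÷ 3.759398 mcg/mL = 319.6933 mL/hr
Time remaining = 498.6407 mL ÷ 319.6933 mL/hr = 1.559747 hr

1.6 hours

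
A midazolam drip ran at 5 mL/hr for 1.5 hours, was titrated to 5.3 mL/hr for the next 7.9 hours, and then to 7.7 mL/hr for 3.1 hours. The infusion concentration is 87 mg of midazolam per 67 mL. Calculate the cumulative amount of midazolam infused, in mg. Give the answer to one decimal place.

Concentration = 87 mg ÷ 67 mL = 1.298507 mg/mL
Stage 1: 5 mL/hr × 1.5 hr = 7.5 mL → 7.5 mL × 1.298507 mg/mL = 9.738806 mg
Stage 2: 5.3 mL/hr × 7.9 hr = 41.87 mL → 41.87 mL × 1.298507 mg/mL = 54.36851 mg
Stage 3: 7.7 mL/hr × 3.1 hr = 23.87 mL → 23.87 mL × 1.298507 mg/mL = 30.99537 mg
Total = 9.738806 + 54.36851 + 30.99537 = 95.10269 mg

95.1 mg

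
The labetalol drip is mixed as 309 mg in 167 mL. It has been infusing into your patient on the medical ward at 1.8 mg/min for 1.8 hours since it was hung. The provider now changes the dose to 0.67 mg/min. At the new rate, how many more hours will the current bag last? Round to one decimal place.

Initial rate:
1.8 mg/min × 60 min/hr = 108 mg/hr
Concentration = 309 mg ÷ 167 mL = 1.850299 mg/mL
Rate = 108 mg/hr ÷ 1.850299 mg/mL = 58.36893 mL/hr
Volume infused so far = 58.36893 mL/hr × 1.8 hr = 105.0641 mL
Volume remaining = 167 − 105.0641 = 61.93592 mL
New rate:
0.67 mg/min × 60 min/hr = 40.2 mg/hr
Rate = 40.2 mg/hr ÷ 1.850299 mg/mL = 21.72621 mL/hr
Time remaining = 61.93592 mL ÷ 21.72621 mL/hr = 2.850746 hr

2.9 hours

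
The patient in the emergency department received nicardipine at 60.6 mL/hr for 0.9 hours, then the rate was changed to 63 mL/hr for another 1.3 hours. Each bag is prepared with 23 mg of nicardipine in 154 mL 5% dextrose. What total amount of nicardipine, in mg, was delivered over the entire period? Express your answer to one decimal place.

20.4 mg

Concentration = 23 mg ÷ 154 mL = 0.1493506 mg/mL
Stage 1: 60.6 mL/hr × 0.9 hr = 54.54 mL → 54.54 mL × 0.1493506 mg/mL = 8.145584 mg
Stage 2: 63 mL/hr × 1.3 hr = 81.9 mL → 81.9 mL × 0.1493506 mg/mL = 12.23182 mg
Total = 8.145584 + 12.23182 = 20.3774 mg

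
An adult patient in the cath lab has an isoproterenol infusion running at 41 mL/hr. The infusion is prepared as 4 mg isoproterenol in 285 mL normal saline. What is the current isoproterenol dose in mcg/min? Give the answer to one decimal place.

Concentration = 4 mg ÷ 285 mL = 0.01403509 mg/mL = 14.03509 mcg/mL
Drug rate = 41 mL/hr × 14.03509 mcg/mL = 575.4386 mcg/hr
575.4386 mcg/hr ÷ 60 min/hr = 9.590643 mcg/min

9.6 mcg/min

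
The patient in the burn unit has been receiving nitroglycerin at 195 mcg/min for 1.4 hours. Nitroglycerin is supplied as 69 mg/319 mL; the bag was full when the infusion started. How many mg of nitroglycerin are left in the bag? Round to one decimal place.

195 mcg/min × 60 min/hr = 11700 mcg/hr
Concentration = 69 mg ÷ 319 mL = 0.2163009 mg/mL = 216.3009 mcg/mL
Rate = 11700 mcg/hr ÷ 216.3009 mcg/mL = 54.0913 mL/hr
Volume infused = 54.0913 mL/hr × 1.4 hr = 75.72783 mL
Volume remaining = 319 − 75.72783 = 243.2722 mL
Drug remaining = 243.2722 mL × 216.3009 mcg/mL = 52620 mcg = 52.62 mg

52.6 mg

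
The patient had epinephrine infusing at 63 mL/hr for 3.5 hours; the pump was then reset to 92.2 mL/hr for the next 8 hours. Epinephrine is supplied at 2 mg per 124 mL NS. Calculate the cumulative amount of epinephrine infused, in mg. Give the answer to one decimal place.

15.5 mg

Concentration = 2 mg ÷ 124 mL = 0.01612903 mg/mL
Stage 1: 63 mL/hr × 3.5 hr = 220.5 mL → 220.5 mL × 0.01612903 mg/mL = 3.556452 mg
Stage 2: 92.2 mL/hr × 8 hr = 737.6 mL → 737.6 mL × 0.01612903 mg/mL = 11.89677 mg
Total = 3.556452 + 11.89677 = 15.45323 mg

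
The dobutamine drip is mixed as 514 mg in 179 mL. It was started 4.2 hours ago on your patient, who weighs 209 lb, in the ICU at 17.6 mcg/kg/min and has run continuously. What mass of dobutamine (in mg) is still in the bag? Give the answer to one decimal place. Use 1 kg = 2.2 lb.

92.7 mg

Weight = 209 lb ÷ 2.2 lb/kg = 95 kg
Dose = 17.6 mcg/kg/min × 95 kg = 1672 mcg/min
1672 mcg/min × 60 min/hr = 100320 mcg/hr
Concentration = 514 mg ÷ 179 mL = 2.871508 mg/mL = 2871.508 mcg/mL
Rate = 100320 mcg/hr ÷ 2871.508 mcg/mL = 34.93634 mL/hr
Volume infused = 34.93634 mL/hr × 4.2 hr = 146.7326 mL
Volume remaining = 179 − 146.7326 = 32.26736 mL
Drug remaining = 32.26736 mL × 2871.508 mcg/mL = 92656 mcg = 92.656 mg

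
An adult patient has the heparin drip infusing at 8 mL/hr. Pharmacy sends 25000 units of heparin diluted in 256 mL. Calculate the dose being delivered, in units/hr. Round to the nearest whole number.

781 units/hr

Concentration = 25000 units ÷ 256 mL = 97.65625 units/mL
Drug rate = 8 mL/hr × 97.65625 units/mL = 781.25 units/hr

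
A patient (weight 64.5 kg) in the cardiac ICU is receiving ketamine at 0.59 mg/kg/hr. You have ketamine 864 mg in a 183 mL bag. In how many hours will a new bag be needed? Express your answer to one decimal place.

22.7 hours

Dose = 0.59 mg/kg/hr × 64.5 kg = 38.055 mg/hr
Concentration = 864 mg ÷ 183 mL = 4.721311 mg/mL
Rate = 38.055 mg/hr ÷ 4.721311 mg/mL = 8.06026 mL/hr
Duration = 183 mL ÷ 8.06026 mL/hr = 22.70398 hr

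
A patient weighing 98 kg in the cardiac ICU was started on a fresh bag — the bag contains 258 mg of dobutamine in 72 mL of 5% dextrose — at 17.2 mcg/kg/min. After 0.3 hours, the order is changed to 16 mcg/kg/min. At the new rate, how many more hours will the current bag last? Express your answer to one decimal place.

2.4 hours

Initial rate:
Dose = 17.2 mcg/kg/min × 98 kg = 1685.6 mcg/min
1685.6 mcg/min × 60 min/hr = 101136 mcg/hr
Concentration = 258 mg ÷ 72 mL = 3.583333 mg/mL = 3583.333 mcg/mL
Rate = 101136 mcg/hr ÷ 3583.333 mcg/mL = 28.224 mL/hr
Volume infused so far = 28.224 mL/hr × 0.3 hr = 8.4672 mL
Volume remaining = 72 − 8.4672 = 63.5328 mL
New rate:
Dose = 16 mcg/kg/min × 98 kg = 1568 mcg/min
1568 mcg/min × 60 min/hr = 94080 mcg/hr
Rate = 94080 mcg/hr ÷ 3583.333 mcg/mL = 26.25488 mL/hr
Time remaining = 63.5328 mL ÷ 26.25488 mL/hr = 2.419847 hr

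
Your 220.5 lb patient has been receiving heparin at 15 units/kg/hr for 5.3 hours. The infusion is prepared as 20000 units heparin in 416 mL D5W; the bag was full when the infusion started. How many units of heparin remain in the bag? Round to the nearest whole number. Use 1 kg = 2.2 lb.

12032 units

Weight = 220.5 lb ÷ 2.2 lb/kg = 100.2273 kg
Dose = 15 units/kg/hr × 100.2273 kg = 1503.409 units/hr
Concentration = 20000 units ÷ 416 mL = 48.07692 units/mL
Rate = 1503.409 units/hr ÷ 48.07692 units/mL = 31.27091 mL/hr
Volume infused = 31.27091 mL/hr × 5.3 hr = 165.7358 mL
Volume remaining = 416 − 165.7358 = 250.2642 mL
Drug remaining = 250.2642 mL × 48.07692 units/mL = 12031.93 units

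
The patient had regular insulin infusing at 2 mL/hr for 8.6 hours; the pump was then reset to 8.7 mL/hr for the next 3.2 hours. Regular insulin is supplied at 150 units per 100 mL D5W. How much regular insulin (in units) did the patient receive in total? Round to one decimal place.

Concentration = 150 units ÷ 100 mL = 1.5 units/mL
Stage 1: 2 mL/hr × 8.6 hr = 17.2 mL → 17.2 mL × 1.5 units/mL = 25.8 units
Stage 2: 8.7 mL/hr × 3.2 hr = 27.84 mL → 27.84 mL × 1.5 units/mL = 41.76 units
Total = 25.8 + 41.76 = 67.56 units

67.6 units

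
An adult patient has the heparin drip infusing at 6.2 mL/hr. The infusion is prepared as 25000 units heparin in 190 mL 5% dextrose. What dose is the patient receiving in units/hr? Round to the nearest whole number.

Concentration = 25000 units ÷ 190 mL = 131.5789 units/mL
Drug rate = 6.2 mL/hr × 131.5789 units/mL = 815.7895 units/hr

816 units/hr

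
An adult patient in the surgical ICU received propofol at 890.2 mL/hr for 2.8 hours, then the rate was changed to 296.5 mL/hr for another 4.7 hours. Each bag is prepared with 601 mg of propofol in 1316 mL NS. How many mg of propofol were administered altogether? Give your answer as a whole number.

Concentration = 601 mg ÷ 1316 mL = 0.4566869 mg/mL
Stage 1: 890.2 mL/hr × 2.8 hr = 2492.56 mL → 2492.56 mL × 0.4566869 mg/mL = 1138.32 mg
Stage 2: 296.5 mL/hr × 4.7 hr = 1393.55 mL → 1393.55 mL × 0.4566869 mg/mL = 636.4161 mg
Total = 1138.32 + 636.4161 = 1774.736 mg

1775 mg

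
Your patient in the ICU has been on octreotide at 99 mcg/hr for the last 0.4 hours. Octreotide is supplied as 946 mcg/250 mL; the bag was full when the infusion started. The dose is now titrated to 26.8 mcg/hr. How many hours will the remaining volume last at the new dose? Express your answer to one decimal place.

Initial rate:
Concentration = 946 mcg ÷ 250 mL = 3.784 mcg/mL
Rate = 99 mcg/hr ÷ 3.784 mcg/mL = 26.16279 mL/hr
Volume infused so far = 26.16279 mL/hr × 0.4 hr = 10.46512 mL
Volume remaining = 250 − 10.46512 = 239.5349 mL
New rate:
Rate = 26.8 mcg/hr ÷ 3.784 mcg/mL = 7.082452 mL/hr
Time remaining = 239.5349 mL ÷ 7.082452 mL/hr = 33.8209 hr

33.8 hours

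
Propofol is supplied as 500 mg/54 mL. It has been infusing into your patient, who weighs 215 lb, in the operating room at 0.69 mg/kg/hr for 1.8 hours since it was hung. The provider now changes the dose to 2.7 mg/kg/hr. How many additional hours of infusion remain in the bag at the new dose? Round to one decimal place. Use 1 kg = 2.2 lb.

1.4 hours

Initial rate:
Weight = 215 lb ÷ 2.2 lb/kg = 97.72727 kg
Dose = 0.69 mg/kg/hr × 97.72727 kg = 67.43182 mg/hr
Concentration = 500 mg ÷ 54 mL = 9.259259 mg/mL
Rate = 67.43182 mg/hr ÷ 9.259259 mg/mL = 7.282636 mL/hr
Volume infused so far = 7.282636 mL/hr × 1.8 hr = 13.10875 mL
Volume remaining = 54 − 13.10875 = 40.89125 mL
New rate:
Dose = 2.7 mg/kg/hr × 97.72727 kg = 263.8636 mg/hr
Rate = 263.8636 mg/hr ÷ 9.259259 mg/mL = 28.49727 mL/hr
Time remaining = 40.89125 mL ÷ 28.49727 mL/hr = 1.434918 hr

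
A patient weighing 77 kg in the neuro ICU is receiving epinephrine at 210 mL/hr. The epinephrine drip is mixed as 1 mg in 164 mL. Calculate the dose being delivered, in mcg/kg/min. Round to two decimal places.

Concentration = 1 mg ÷ 164 mL = 0.006097561 mg/mL = 6.097561 mcg/mL
Drug rate = 210 mL/hr × 6.097561 mcg/mL = 1280.488 mcg/hr
1280.488 mcg/hr ÷ 60 min/hr = 21.34146 mcg/min
21.34146 mcg/min ÷ 77 kg = 0.2771619 mcg/kg/min

0.28 mcg/kg/min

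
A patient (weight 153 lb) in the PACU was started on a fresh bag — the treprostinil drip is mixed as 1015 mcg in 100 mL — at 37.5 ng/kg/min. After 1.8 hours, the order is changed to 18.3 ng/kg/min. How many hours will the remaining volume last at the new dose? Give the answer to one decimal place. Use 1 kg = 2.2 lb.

Initial rate:
Weight = 153 lb ÷ 2.2 lb/kg = 69.54545 kg
Dose = 37.5 ng/kg/min × 69.54545 kg = 2607.955 ng/min
2607.955 ng/min × 60 min/hr = 156477.3 ng/hr
Concentration = 1015 mcg ÷ 100 mL = 10.15 mcg/mL = 10150 ng/mL
Rate = 156477.3 ng/hr ÷ 10150 ng/mL = 15.41648 mL/hr
Volume infused so far = 15.41648 mL/hr × 1.8 hr = 27.74966 mL
Volume remaining = 100 − 27.74966 = 72.25034 mL
New rate:
Dose = 18.3 ng/kg/min × 69.54545 kg = 1272.682 ng/min
1272.682 ng/min × 60 min/hr = 76360.91 ng/hr
Rate = 76360.91 ng/hr ÷ 10150 ng/mL = 7.523242 mL/hr
Time remaining = 72.25034 mL ÷ 7.523242 mL/hr = 9.603617 hr

9.6 hours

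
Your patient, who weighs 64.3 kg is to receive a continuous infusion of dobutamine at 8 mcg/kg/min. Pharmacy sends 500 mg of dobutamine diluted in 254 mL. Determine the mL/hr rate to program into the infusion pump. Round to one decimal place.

15.7 mL/hr

Dose = 8 mcg/kg/min × 64.3 kg = 514.4 mcg/min
514.4 mcg/min × 60 min/hr = 30864 mcg/hr
Concentration = 500 mg ÷ 254 mL = 1.968504 mg/mL = 1968.504 mcg/mL
Rate = 30864 mcg/hr ÷ 1968.504 mcg/mL = 15.67891 mL/hr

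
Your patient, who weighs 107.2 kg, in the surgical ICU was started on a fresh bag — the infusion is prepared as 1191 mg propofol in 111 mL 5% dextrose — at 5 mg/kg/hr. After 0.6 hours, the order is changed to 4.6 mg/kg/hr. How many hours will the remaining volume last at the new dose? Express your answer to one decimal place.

1.8 hours

Initial rate:
Dose = 5 mg/kg/hr × 107.2 kg = 536 mg/hr
Concentration = 1191 mg ÷ 111 mL = 10.72973 mg/mL
Rate = 536 mg/hr ÷ 10.72973 mg/mL = 49.95466 mL/hr
Volume infused so far = 49.95466 mL/hr × 0.6 hr = 29.9728 mL
Volume remaining = 111 − 29.9728 = 81.0272 mL
New rate:
Dose = 4.6 mg/kg/hr × 107.2 kg = 493.12 mg/hr
Rate = 493.12 mg/hr ÷ 10.72973 mg/mL = 45.95829 mL/hr
Time remaining = 81.0272 mL ÷ 45.95829 mL/hr = 1.76306 hr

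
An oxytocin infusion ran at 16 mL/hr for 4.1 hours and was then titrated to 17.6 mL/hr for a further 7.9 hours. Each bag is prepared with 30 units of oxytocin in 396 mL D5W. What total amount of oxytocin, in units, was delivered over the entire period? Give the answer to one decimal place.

Concentration = 30 units ÷ 396 mL = 0.07575758 units/mL
Stage 1: 16 mL/hr × 4.1 hr = 65.6 mL → 65.6 mL × 0.07575758 units/mL = 4.969697 units
Stage 2: 17.6 mL/hr × 7.9 hr = 139.04 mL → 139.04 mL × 0.07575758 units/mL = 10.53333 units
Total = 4.969697 + 10.53333 = 15.50303 units

15.5 units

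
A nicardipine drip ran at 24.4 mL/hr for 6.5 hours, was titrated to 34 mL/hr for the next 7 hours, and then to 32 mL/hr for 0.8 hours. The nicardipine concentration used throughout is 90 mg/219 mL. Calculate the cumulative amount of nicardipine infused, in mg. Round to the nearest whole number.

174 mg

Concentration = 90 mg ÷ 219 mL = 0.4109589 mg/mL
Stage 1: 24.4 mL/hr × 6.5 hr = 158.6 mL → 158.6 mL × 0.4109589 mg/mL = 65.17808 mg
Stage 2: 34 mL/hr × 7 hr = 238 mL → 238 mL × 0.4109589 mg/mL = 97.80822 mg
Stage 3: 32 mL/hr × 0.8 hr = 25.6 mL → 25.6 mL × 0.4109589 mg/mL = 10.52055 mg
Total = 65.17808 + 97.80822 + 10.52055 = 173.5068 mg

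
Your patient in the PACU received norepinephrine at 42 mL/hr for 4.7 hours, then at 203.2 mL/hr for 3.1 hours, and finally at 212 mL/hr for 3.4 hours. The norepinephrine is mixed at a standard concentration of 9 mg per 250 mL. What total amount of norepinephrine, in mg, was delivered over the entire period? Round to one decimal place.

Concentration = 9 mg ÷ 250 mL = 0.036 mg/mL
Stage 1: 42 mL/hr × 4.7 hr = 197.4 mL → 197.4 mL × 0.036 mg/mL = 7.1064 mg
Stage 2: 203.2 mL/hr × 3.1 hr = 629.92 mL → 629.92 mL × 0.036 mg/mL = 22.67712 mg
Stage 3: 212 mL/hr × 3.4 hr = 720.8 mL → 720.8 mL × 0.036 mg/mL = 25.9488 mg
Total = 7.1064 + 22.67712 + 25.9488 = 55.73232 mg

55.7 mg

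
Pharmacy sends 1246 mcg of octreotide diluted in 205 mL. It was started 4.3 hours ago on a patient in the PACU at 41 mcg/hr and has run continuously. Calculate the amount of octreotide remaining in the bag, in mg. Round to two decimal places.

Concentration = 1246 mcg ÷ 205 mL = 6.078049 mcg/mL
Rate = 41 mcg/hr ÷ 6.078049 mcg/mL = 6.745586 mL/hr
Volume infused = 6.745586 mL/hr × 4.3 hr = 29.00602 mL
Volume remaining = 205 − 29.00602 = 175.994 mL
Drug remaining = 175.994 mL × 6.078049 mcg/mL = 1069.7 mcg = 1.0697 mg

1.07 mg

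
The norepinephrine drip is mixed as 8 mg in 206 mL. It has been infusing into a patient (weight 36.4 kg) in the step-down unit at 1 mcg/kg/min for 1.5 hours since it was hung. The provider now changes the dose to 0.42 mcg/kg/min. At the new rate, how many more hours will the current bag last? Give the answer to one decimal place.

5.2 hours

Initial rate:
Dose = 1 mcg/kg/min × 36.4 kg = 36.4 mcg/min
36.4 mcg/min × 60 min/hr = 2184 mcg/hr
Concentration = 8 mg ÷ 206 mL = 0.03883495 mg/mL = 38.83495 mcg/mL
Rate = 2184 mcg/hr ÷ 38.83495 mcg/mL = 56.238 mL/hr
Volume infused so far = 56.238 mL/hr × 1.5 hr = 84.357 mL
Volume remaining = 206 − 84.357 = 121.643 mL
New rate:
Dose = 0.42 mcg/kg/min × 36.4 kg = 15.288 mcg/min
15.288 mcg/min × 60 min/hr = 917.28 mcg/hr
Rate = 917.28 mcg/hr ÷ 38.83495 mcg/mL = 23.61996 mL/hr
Time remaining = 121.643 mL ÷ 23.61996 mL/hr = 5.150009 hr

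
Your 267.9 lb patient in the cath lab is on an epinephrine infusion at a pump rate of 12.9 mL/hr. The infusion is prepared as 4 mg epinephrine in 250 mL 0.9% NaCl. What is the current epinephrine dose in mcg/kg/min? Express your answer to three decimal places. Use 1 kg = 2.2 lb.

0.028 mcg/kg/min

Weight = 267.9 lb ÷ 2.2 lb/kg = 121.7727 kg
Concentration = 4 mg ÷ 250 mL = 0.016 mg/mL = 16 mcg/mL
Drug rate = 12.9 mL/hr × 16 mcg/mL = 206.4 mcg/hr
206.4 mcg/hr ÷ 60 min/hr = 3.44 mcg/min
3.44 mcg/min ÷ 121.7727 kg = 0.02824935 mcg/kg/min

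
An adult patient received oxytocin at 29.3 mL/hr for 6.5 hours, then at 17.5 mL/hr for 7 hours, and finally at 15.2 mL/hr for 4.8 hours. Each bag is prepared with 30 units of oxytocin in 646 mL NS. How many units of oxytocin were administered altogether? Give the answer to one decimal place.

17.9 units

Concentration = 30 units ÷ 646 mL = 0.04643963 units/mL
Stage 1: 29.3 mL/hr × 6.5 hr = 190.45 mL → 190.45 mL × 0.04643963 units/mL = 8.844427 units
Stage 2: 17.5 mL/hr × 7 hr = 122.5 mL → 122.5 mL × 0.04643963 units/mL = 5.688854 units
Stage 3: 15.2 mL/hr × 4.8 hr = 72.96 mL → 72.96 mL × 0.04643963 units/mL = 3.388235 units
Total = 8.844427 + 5.688854 + 3.388235 = 17.92152 units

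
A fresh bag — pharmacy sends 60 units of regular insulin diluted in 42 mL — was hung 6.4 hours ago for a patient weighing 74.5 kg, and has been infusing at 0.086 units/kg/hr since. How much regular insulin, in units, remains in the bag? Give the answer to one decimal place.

19.0 units

Dose = 0.086 units/kg/hr × 74.5 kg = 6.407 units/hr
Concentration = 60 units ÷ 42 mL = 1.428571 units/mL
Rate = 6.407 units/hr ÷ 1.428571 units/mL = 4.4849 mL/hr
Volume infused = 4.4849 mL/hr × 6.4 hr = 28.70336 mL
Volume remaining = 42 − 28.70336 = 13.29664 mL
Drug remaining = 13.29664 mL × 1.428571 units/mL = 18.9952 units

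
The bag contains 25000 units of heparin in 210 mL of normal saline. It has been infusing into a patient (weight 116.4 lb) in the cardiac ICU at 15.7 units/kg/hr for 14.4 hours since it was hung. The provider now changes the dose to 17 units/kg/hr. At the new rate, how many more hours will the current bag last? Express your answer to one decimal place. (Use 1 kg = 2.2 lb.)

14.5 hours

Initial rate:
Weight = 116.4 lb ÷ 2.2 lb/kg = 52.90909 kg
Dose = 15.7 units/kg/hr × 52.90909 kg = 830.6727 units/hr
Concentration = 25000 units ÷ 210 mL = 119.0476 units/mL
Rate = 830.6727 units/hr ÷ 119.0476 units/mL = 6.977651 mL/hr
Volume infused so far = 6.977651 mL/hr × 14.4 hr = 100.4782 mL
Volume remaining = 210 − 100.4782 = 109.5218 mL
New rate:
Dose = 17 units/kg/hr × 52.90909 kg = 899.4545 units/hr
Rate = 899.4545 units/hr ÷ 119.0476 units/mL = 7.555418 mL/hr
Time remaining = 109.5218 mL ÷ 7.555418 mL/hr = 14.4958 hr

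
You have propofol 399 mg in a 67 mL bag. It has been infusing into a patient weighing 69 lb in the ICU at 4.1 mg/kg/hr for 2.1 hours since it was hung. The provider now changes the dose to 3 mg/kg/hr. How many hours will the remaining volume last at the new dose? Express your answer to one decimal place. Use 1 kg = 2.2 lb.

Initial rate:
Weight = 69 lb ÷ 2.2 lb/kg = 31.36364 kg
Dose = 4.1 mg/kg/hr × 31.36364 kg = 128.5909 mg/hr
Concentration = 399 mg ÷ 67 mL = 5.955224 mg/mL
Rate = 128.5909 mg/hr ÷ 5.955224 mg/mL = 21.59296 mL/hr
Volume infused so far = 21.59296 mL/hr × 2.1 hr = 45.34522 mL
Volume remaining = 67 − 45.34522 = 21.65478 mL
New rate:
Dose = 3 mg/kg/hr × 31.36364 kg = 94.09091 mg/hr
Rate = 94.09091 mg/hr ÷ 5.955224 mg/mL = 15.79973 mL/hr
Time remaining = 21.65478 mL ÷ 15.79973 mL/hr = 1.37058 hr

1.4 hours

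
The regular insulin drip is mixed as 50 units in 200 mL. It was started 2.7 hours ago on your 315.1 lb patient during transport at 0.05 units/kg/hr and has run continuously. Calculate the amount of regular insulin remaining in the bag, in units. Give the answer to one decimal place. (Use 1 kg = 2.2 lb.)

Weight = 315.1 lb ÷ 2.2 lb/kg = 143.2273 kg
Dose = 0.05 units/kg/hr × 143.2273 kg = 7.161364 units/hr
Concentration = 50 units ÷ 200 mL = 0.25 units/mL
Rate = 7.161364 units/hr ÷ 0.25 units/mL = 28.64545 mL/hr
Volume infused = 28.64545 mL/hr × 2.7 hr = 77.34273 mL
Volume remaining = 200 − 77.34273 = 122.6573 mL
Drug remaining = 122.6573 mL × 0.25 units/mL = 30.66432 units

30.7 units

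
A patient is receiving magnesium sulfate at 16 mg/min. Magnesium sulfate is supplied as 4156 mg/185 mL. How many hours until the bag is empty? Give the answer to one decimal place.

16 mg/min × 60 min/hr = 960 mg/hr
Concentration = 4156 mg ÷ 185 mL = 22.46486 mg/mL
Rate = 960 mg/hr ÷ 22.46486 mg/mL = 42.7334 mL/hr
Duration = 185 mL ÷ 42.7334 mL/hr = 4.329167 hr

4.3 hours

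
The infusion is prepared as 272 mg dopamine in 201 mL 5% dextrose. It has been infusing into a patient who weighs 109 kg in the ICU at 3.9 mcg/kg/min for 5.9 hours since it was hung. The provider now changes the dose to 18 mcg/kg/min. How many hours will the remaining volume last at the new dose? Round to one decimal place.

1.0 hours

Initial rate:
Dose = 3.9 mcg/kg/min × 109 kg = 425.1 mcg/min
425.1 mcg/min × 60 min/hr = 25506 mcg/hr
Concentration = 272 mg ÷ 201 mL = 1.353234 mg/mL = 1353.234 mcg/mL
Rate = 25506 mcg/hr ÷ 1353.234 mcg/mL = 18.84818 mL/hr
Volume infused so far = 18.84818 mL/hr × 5.9 hr = 111.2043 mL
Volume remaining = 201 − 111.2043 = 89.79572 mL
New rate:
Dose = 18 mcg/kg/min × 109 kg = 1962 mcg/min
1962 mcg/min × 60 min/hr = 117720 mcg/hr
Rate = 117720 mcg/hr ÷ 1353.234 mcg/mL = 86.99162 mL/hr
Time remaining = 89.79572 mL ÷ 86.99162 mL/hr = 1.032234 hr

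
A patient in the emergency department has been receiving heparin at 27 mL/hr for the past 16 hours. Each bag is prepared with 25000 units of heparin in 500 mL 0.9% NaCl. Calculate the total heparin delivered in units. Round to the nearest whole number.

Concentration = 25000 units ÷ 500 mL = 50 units/mL
Drug rate = 27 mL/hr × 50 units/mL = 1350 units/hr
Total = 1350 units/hr × 16 hr = 21600 units

21600 units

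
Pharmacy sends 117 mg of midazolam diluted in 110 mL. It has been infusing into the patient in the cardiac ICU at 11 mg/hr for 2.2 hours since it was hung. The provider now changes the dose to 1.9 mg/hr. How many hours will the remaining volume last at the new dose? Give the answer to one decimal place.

Initial rate:
Concentration = 117 mg ÷ 110 mL = 1.063636 mg/mL
Rate = 11 mg/hr ÷ 1.063636 mg/mL = 10.34188 mL/hr
Volume infused so far = 10.34188 mL/hr × 2.2 hr = 22.75214 mL
Volume remaining = 110 − 22.75214 = 87.24786 mL
New rate:
Rate = 1.9 mg/hr ÷ 1.063636 mg/mL = 1.786325 mL/hr
Time remaining = 87.24786 mL ÷ 1.786325 mL/hr = 48.84211 hr

48.8 hours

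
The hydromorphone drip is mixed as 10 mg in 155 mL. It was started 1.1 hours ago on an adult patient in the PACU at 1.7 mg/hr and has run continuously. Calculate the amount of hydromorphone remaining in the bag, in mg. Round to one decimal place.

Concentration = 10 mg ÷ 155 mL = 0.06451613 mg/mL
Rate = 1.7 mg/hr ÷ 0.06451613 mg/mL = 26.35 mL/hr
Volume infused = 26.35 mL/hr × 1.1 hr = 28.985 mL
Volume remaining = 155 − 28.985 = 126.015 mL
Drug remaining = 126.015 mL × 0.06451613 mg/mL = 8.13 mg

8.1 mg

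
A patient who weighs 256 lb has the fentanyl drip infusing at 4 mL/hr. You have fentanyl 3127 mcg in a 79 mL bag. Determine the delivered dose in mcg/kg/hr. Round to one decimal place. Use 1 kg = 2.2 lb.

1.4 mcg/kg/hr

Weight = 256 lb ÷ 2.2 lb/kg = 116.3636 kg
Concentration = 3127 mcg ÷ 79 mL = 39.58228 mcg/mL
Drug rate = 4 mL/hr × 39.58228 mcg/mL = 158.3291 mcg/hr
158.3291 mcg/hr ÷ 116.3636 kg = 1.360641 mcg/kg/hr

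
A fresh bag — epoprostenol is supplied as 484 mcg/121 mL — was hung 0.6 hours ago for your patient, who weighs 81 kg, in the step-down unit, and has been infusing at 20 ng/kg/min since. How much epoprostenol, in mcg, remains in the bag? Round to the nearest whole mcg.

Dose = 20 ng/kg/min × 81 kg = 1620 ng/min
1620 ng/min × 60 min/hr = 97200 ng/hr
Concentration = 484 mcg ÷ 121 mL = 4 mcg/mL = 4000 ng/mL
Rate = 97200 ng/hr ÷ 4000 ng/mL = 24.3 mL/hr
Volume infused = 24.3 mL/hr × 0.6 hr = 14.58 mL
Volume remaining = 121 − 14.58 = 106.42 mL
Drug remaining = 106.42 mL × 4000 ng/mL = 425680 ng = 425.68 mcg

426 mcg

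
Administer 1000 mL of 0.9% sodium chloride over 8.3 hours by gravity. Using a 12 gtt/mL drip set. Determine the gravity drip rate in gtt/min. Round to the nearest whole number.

24 gtt/min

1000 mL ÷ (8.3 hr × 60 = 498 min) = 2.008032 mL/min
2.008032 mL/min × 12 gtt/mL = 24.09639 gtt/min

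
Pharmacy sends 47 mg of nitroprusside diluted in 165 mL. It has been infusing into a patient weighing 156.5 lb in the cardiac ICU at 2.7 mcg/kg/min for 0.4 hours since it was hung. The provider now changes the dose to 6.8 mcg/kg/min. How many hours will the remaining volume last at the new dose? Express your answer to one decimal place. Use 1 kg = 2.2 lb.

Initial rate:
Weight = 156.5 lb ÷ 2.2 lb/kg = 71.13636 kg
Dose = 2.7 mcg/kg/min × 71.13636 kg = 192.0682 mcg/min
192.0682 mcg/min × 60 min/hr = 11524.09 mcg/hr
Concentration = 47 mg ÷ 165 mL = 0.2848485 mg/mL = 284.8485 mcg/mL
Rate = 11524.09 mcg/hr ÷ 284.8485 mcg/mL = 40.45691 mL/hr
Volume infused so far = 40.45691 mL/hr × 0.4 hr = 16.18277 mL
Volume remaining = 165 − 16.18277 = 148.8172 mL
New rate:
Dose = 6.8 mcg/kg/min × 71.13636 kg = 483.7273 mcg/min
483.7273 mcg/min × 60 min/hr = 29023.64 mcg/hr
Rate = 29023.64 mcg/hr ÷ 284.8485 mcg/mL = 101.8915 mL/hr
Time remaining = 148.8172 mL ÷ 101.8915 mL/hr = 1.460546 hr

1.5 hours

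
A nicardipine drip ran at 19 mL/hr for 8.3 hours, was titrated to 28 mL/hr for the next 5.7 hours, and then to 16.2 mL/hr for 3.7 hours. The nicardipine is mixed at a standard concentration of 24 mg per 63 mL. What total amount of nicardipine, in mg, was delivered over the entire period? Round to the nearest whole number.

144 mg

Concentration = 24 mg ÷ 63 mL = 0.3809524 mg/mL
Stage 1: 19 mL/hr × 8.3 hr = 157.7 mL → 157.7 mL × 0.3809524 mg/mL = 60.07619 mg
Stage 2: 28 mL/hr × 5.7 hr = 159.6 mL → 159.6 mL × 0.3809524 mg/mL = 60.8 mg
Stage 3: 16.2 mL/hr × 3.7 hr = 59.94 mL → 59.94 mL × 0.3809524 mg/mL = 22.83429 mg
Total = 60.07619 + 60.8 + 22.83429 = 143.7105 mg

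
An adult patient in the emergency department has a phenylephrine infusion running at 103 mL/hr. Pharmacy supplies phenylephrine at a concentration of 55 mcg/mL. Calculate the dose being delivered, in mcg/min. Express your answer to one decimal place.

94.4 mcg/min

Drug rate = 103 mL/hr × 55 mcg/mL = 5665 mcg/hr
5665 mcg/hr ÷ 60 min/hr = 94.41667 mcg/min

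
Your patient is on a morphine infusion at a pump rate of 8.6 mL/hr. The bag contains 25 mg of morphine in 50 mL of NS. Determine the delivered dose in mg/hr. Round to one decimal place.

Concentration = 25 mg ÷ 50 mL = 0.5 mg/mL
Drug rate = 8.6 mL/hr × 0.5 mg/mL = 4.3 mg/hr

4.3 mg/hr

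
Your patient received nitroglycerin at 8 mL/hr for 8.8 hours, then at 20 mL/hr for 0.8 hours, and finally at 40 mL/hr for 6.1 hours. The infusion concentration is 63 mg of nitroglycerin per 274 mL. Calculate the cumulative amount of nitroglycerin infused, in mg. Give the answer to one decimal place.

Concentration = 63 mg ÷ 274 mL = 0.229927 mg/mL
Stage 1: 8 mL/hr × 8.8 hr = 70.4 mL → 70.4 mL × 0.229927 mg/mL = 16.18686 mg
Stage 2: 20 mL/hr × 0.8 hr = 16 mL → 16 mL × 0.229927 mg/mL = 3.678832 mg
Stage 3: 40 mL/hr × 6.1 hr = 244 mL → 244 mL × 0.229927 mg/mL = 56.10219 mg
Total = 16.18686 + 3.678832 + 56.10219 = 75.96788 mg

76.0 mg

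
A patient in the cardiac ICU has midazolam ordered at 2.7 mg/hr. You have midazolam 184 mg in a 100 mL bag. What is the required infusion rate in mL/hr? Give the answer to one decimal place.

Concentration = 184 mg ÷ 100 mL = 1.84 mg/mL
Rate = 2.7 mg/hr ÷ 1.84 mg/mL = 1.467391 mL/hr

1.5 mL/hr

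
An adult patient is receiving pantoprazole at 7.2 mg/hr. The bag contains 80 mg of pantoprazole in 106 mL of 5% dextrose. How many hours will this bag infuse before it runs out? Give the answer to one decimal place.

11.1 hours

Concentration = 80 mg ÷ 106 mL = 0.754717 mg/mL
Rate = 7.2 mg/hr ÷ 0.754717 mg/mL = 9.54 mL/hr
Duration = 106 mL ÷ 9.54 mL/hr = 11.11111 hr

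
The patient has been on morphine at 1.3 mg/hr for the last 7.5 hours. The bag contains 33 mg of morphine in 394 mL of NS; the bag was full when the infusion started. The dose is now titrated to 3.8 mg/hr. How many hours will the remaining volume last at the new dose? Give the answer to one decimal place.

6.1 hours

Initial rate:
Concentration = 33 mg ÷ 394 mL = 0.08375635 mg/mL
Rate = 1.3 mg/hr ÷ 0.08375635 mg/mL = 15.52121 mL/hr
Volume infused so far = 15.52121 mL/hr × 7.5 hr = 116.4091 mL
Volume remaining = 394 − 116.4091 = 277.5909 mL
New rate:
Rate = 3.8 mg/hr ÷ 0.08375635 mg/mL = 45.3697 mL/hr
Time remaining = 277.5909 mL ÷ 45.3697 mL/hr = 6.118421 hr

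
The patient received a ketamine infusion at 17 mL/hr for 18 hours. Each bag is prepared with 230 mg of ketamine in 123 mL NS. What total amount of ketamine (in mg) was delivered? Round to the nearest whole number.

572 mg

Concentration = 230 mg ÷ 123 mL = 1.869919 mg/mL
Drug rate = 17 mL/hr × 1.869919 mg/mL = 31.78862 mg/hr
Total = 31.78862 mg/hr × 18 hr = 572.1951 mg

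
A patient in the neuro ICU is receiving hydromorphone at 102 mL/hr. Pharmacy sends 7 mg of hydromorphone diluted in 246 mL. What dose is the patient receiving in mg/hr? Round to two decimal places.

Concentration = 7 mg ÷ 246 mL = 0.02845528 mg/mL
Drug rate = 102 mL/hr × 0.02845528 mg/mL = 2.902439 mg/hr

2.90 mg/hr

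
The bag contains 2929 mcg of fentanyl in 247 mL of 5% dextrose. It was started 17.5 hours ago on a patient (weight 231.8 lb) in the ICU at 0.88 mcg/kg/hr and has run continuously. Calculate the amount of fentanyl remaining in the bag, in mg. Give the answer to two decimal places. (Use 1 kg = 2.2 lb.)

1.31 mg

Weight = 231.8 lb ÷ 2.2 lb/kg = 105.3636 kg
Dose = 0.88 mcg/kg/hr × 105.3636 kg = 92.72 mcg/hr
Concentration = 2929 mcg ÷ 247 mL = 11.8583 mcg/mL
Rate = 92.72 mcg/hr ÷ 11.8583 mcg/mL = 7.818996 mL/hr
Volume infused = 7.818996 mL/hr × 17.5 hr = 136.8324 mL
Volume remaining = 247 − 136.8324 = 110.1676 mL
Drug remaining = 110.1676 mL × 11.8583 mcg/mL = 1306.4 mcg = 1.3064 mg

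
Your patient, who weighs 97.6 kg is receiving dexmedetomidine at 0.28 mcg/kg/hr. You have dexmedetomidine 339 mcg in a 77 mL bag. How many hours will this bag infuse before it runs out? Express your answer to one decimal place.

12.4 hours

Dose = 0.28 mcg/kg/hr × 97.6 kg = 27.328 mcg/hr
Concentration = 339 mcg ÷ 77 mL = 4.402597 mcg/mL
Rate = 27.328 mcg/hr ÷ 4.402597 mcg/mL = 6.207245 mL/hr
Duration = 77 mL ÷ 6.207245 mL/hr = 12.40486 hr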